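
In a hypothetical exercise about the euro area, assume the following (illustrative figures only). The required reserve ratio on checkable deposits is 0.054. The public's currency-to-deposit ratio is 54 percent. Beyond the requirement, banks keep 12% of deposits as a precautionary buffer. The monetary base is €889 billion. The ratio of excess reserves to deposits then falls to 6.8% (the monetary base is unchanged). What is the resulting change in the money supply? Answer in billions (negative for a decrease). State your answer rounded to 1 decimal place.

Initially m₁ = (1 + 0.54) / (0.054 + 0.12 + 0.54) ≈ 2.15686, so M₁ = 2.15686 × 889 ≈ 1917.4485 billion.
After the change m₂ = (1 + 0.54) / (0.054 + 0.068 + 0.54) ≈ 2.32628, so M₂ = 2.32628 × 889 ≈ 2068.0629 billion.
ΔM = M₂ − M₁ = 2068.0629 − 1917.4485 = 150.6144 billion.

€150.6 billion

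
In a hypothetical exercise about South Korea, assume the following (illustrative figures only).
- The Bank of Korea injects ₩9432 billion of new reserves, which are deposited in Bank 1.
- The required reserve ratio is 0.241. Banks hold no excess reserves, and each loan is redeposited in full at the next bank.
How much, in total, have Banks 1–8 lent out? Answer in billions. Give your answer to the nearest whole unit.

Bank i lends (1 − rr)^i of the original deposit: Bank 1 lends 9432·0.7590 = 7158.8880, Bank 2 lends 9432·0.7590² ≈ 5433.5960, and so on.
Summing a geometric series: total = 9432·[0.7590·(1 − 0.7590^8) / (1 − 0.7590)] ≈ 26433.3104 billion.

₩26433 billion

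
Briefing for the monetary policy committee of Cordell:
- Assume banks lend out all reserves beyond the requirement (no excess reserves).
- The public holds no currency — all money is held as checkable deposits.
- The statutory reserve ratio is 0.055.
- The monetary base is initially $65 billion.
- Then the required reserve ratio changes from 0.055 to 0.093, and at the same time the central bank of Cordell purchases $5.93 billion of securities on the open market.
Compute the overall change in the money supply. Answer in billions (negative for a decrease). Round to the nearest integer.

-419 billion

Before: m₁ = 1 / (0.055) ≈ 18.1818, MB₁ = 65, so M₁ = 18.1818 × 65 = 1181.817 billion.
After: m₂ = 1 / (0.093) ≈ 10.7527, MB₂ = 65 + 5.93 = 70.93, so M₂ = 10.7527 × 70.93 ≈ 762.689 billion.
ΔM = M₂ − M₁ = 762.689 − 1181.817 = -419.128 billion.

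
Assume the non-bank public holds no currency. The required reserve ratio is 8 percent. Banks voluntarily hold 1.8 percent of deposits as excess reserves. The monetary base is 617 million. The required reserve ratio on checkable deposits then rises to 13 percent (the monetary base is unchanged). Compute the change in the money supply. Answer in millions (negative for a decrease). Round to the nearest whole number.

-2127 million

Initially m₁ = 1 / (0.08 + 0.018) ≈ 10.2041, so M₁ = 10.2041 × 617 = 6295.9297 million.
After the change m₂ = 1 / (0.13 + 0.018) ≈ 6.7568, so M₂ = 6.7568 × 617 = 4168.9456 million.
ΔM = M₂ − M₁ = 4168.9456 − 6295.9297 = -2126.9841 million.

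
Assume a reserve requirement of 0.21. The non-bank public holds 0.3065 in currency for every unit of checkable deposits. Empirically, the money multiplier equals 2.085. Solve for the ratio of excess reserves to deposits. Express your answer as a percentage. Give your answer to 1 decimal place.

Using m = 2.085. Since m = (1 + c)/(c + rr + e), the denominator satisfies c + rr + e = (1 + c)/m = (1 + 0.3065) / 2.085 ≈ 0.626619.
With c = 0.3065 and rr = 0.21, the ratio of excess reserves to deposits is 0.626619 − 0.3065 − 0.21 = 0.110119.

11.0%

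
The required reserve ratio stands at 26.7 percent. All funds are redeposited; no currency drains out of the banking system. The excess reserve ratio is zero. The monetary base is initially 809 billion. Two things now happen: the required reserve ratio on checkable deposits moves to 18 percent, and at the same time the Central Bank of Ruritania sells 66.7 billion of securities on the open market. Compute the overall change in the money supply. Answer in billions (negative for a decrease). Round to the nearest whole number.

1094 billion

Before: m₁ = 1 / (0.267) ≈ 3.7453, MB₁ = 809, so M₁ = 3.7453 × 809 = 3029.9477 billion.
After: m₂ = 1 / (0.18) ≈ 5.5556, MB₂ = 809 − 66.7 = 742.3, so M₂ = 5.5556 × 742.3 ≈ 4123.9219 billion.
ΔM = M₂ − M₁ = 4123.9219 − 3029.9477 = 1093.9742 billion.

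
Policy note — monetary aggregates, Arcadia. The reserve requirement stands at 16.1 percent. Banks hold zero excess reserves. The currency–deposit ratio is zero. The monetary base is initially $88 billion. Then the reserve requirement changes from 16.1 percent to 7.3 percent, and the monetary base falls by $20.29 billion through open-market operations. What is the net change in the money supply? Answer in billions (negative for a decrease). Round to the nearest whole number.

$381 billion

Before: m₁ = 1 / (0.161) ≈ 6.2112, MB₁ = 88, so M₁ = 6.2112 × 88 = 546.5856 billion.
After: m₂ = 1 / (0.073) ≈ 13.6986, MB₂ = 88 − 20.29 = 67.71, so M₂ = 13.6986 × 67.71 ≈ 927.5322 billion.
ΔM = M₂ − M₁ = 927.5322 − 546.5856 = 380.9466 billion.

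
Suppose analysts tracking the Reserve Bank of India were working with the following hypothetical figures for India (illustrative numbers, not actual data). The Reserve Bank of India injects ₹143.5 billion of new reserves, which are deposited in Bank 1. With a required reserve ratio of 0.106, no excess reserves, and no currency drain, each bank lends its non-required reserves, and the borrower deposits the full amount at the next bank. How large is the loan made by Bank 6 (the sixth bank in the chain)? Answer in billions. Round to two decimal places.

Each bank lends a fraction (1 − rr) = 0.8940 of the deposit it receives, so Bank 6 receives 143.5·0.8940^5 and lends 143.5·0.8940^6 ≈ 73.2617 billion.

₹73.26 billion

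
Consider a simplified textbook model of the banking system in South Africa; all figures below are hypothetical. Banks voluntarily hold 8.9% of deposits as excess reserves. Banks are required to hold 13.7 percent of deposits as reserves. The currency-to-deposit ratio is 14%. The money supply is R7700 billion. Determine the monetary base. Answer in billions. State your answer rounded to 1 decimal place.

R2472.1 billion

The money multiplier is m = (1 + c) / (rr + e + c) = (1 + 0.14) / (0.137 + 0.089 + 0.14) ≈ 3.114754.
MB = M / m = 7700 / 3.114754 ≈ 2472.1053 billion.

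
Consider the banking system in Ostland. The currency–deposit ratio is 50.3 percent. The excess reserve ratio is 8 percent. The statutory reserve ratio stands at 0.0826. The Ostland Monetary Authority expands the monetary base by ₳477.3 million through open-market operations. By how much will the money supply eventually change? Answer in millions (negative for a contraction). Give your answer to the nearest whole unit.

₳1078 million

The money multiplier is m = (1 + c) / (rr + e + c) = (1 + 0.503) / (0.0826 + 0.08 + 0.503) ≈ 2.2581.
The purchase adds 477.3 million of base, so ΔM = m × ΔMB = 2.2581 × (+477.3) ≈ 1077.7911 million.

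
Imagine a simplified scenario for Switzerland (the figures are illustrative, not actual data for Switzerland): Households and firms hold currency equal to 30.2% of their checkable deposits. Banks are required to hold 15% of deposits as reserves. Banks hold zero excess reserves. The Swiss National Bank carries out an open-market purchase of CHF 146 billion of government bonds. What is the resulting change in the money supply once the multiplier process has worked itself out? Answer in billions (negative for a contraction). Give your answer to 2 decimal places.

CHF 420.56 billion

The money multiplier is m = (1 + c) / (rr + c) = (1 + 0.302) / (0.15 + 0.302) ≈ 2.880531.
The purchase adds 146 billion of base, so ΔM = m × ΔMB = 2.880531 × (+146) ≈ 420.5575 billion.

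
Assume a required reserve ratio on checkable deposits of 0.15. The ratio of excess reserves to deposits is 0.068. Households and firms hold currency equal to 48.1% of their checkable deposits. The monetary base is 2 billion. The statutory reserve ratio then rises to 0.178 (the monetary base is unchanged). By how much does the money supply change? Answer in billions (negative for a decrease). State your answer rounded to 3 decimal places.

-0.163 billion

Initially m₁ = (1 + 0.481) / (0.15 + 0.068 + 0.481) ≈ 2.11874, so M₁ = 2.11874 × 2 ≈ 4.2375 billion.
After the change m₂ = (1 + 0.481) / (0.178 + 0.068 + 0.481) ≈ 2.03714, so M₂ = 2.03714 × 2 ≈ 4.0743 billion.
ΔM = M₂ − M₁ = 4.0743 − 4.2375 = -0.1632 billion.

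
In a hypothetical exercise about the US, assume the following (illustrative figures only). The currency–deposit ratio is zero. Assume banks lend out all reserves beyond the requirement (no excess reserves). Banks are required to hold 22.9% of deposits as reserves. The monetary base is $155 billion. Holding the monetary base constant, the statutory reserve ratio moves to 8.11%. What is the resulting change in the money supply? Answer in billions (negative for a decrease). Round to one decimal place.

$1234.4 billion

Initially m₁ = 1 / (0.229) ≈ 4.36681, so M₁ = 4.36681 × 155 ≈ 676.8555 billion.
After the change m₂ = 1 / (0.0811) ≈ 12.33046, so M₂ = 12.33046 × 155 = 1911.2213 billion.
ΔM = M₂ − M₁ = 1911.2213 − 676.8555 = 1234.3658 billion.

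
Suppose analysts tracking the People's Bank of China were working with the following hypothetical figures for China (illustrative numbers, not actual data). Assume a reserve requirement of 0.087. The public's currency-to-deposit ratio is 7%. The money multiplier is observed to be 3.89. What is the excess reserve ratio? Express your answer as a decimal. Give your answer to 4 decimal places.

Using m = 3.89. Since m = (1 + c)/(c + rr + e), the denominator satisfies c + rr + e = (1 + c)/m = (1 + 0.07) / 3.89 ≈ 0.275064.
With c = 0.07 and rr = 0.087, the excess reserve ratio is 0.275064 − 0.07 − 0.087 = 0.118064.

0.1181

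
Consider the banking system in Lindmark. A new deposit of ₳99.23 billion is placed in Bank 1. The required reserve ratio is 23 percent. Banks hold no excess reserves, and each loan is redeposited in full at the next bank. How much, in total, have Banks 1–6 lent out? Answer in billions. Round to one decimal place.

Bank i lends (1 − rr)^i of the original deposit: Bank 1 lends 99.23·0.7700 = 76.4071, Bank 2 lends 99.23·0.7700² ≈ 58.8335, and so on.
Summing a geometric series: total = 99.23·[0.7700·(1 − 0.7700^6) / (1 − 0.7700)] ≈ 262.9659 billion.

₳263.0 billion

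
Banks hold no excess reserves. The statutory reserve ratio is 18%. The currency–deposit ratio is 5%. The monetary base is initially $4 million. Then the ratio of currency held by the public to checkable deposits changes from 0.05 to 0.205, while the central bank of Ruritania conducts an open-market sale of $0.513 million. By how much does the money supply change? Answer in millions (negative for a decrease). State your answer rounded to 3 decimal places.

-7.347 million

Before: m₁ = (1 + 0.05) / (0.18 + 0.05) ≈ 4.56522, MB₁ = 4, so M₁ = 4.56522 × 4 ≈ 18.2609 million.
After: m₂ = (1 + 0.205) / (0.18 + 0.205) ≈ 3.12987, MB₂ = 4 − 0.513 = 3.487, so M₂ = 3.12987 × 3.487 ≈ 10.9139 million.
ΔM = M₂ − M₁ = 10.9139 − 18.2609 = -7.347 million.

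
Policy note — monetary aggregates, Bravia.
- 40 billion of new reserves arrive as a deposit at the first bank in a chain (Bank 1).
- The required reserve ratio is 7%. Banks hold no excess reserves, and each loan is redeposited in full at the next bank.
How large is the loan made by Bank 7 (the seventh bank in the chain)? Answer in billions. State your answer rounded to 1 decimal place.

Each bank lends a fraction (1 − rr) = 0.9300 of the deposit it receives, so Bank 7 receives 40·0.9300^6 and lends 40·0.9300^7 ≈ 24.0680 billion.

24.1 billion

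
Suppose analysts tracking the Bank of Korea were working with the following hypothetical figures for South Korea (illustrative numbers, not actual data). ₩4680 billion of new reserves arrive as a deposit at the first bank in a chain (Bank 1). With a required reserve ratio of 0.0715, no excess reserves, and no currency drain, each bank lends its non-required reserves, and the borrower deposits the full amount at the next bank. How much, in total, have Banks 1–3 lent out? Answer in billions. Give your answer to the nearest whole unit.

Bank i lends (1 − rr)^i of the original deposit: Bank 1 lends 4680·0.9285 = 4345.3800, Bank 2 lends 4680·0.9285² ≈ 4034.6853, and so on.
Summing a geometric series: total = 4680·[0.9285·(1 − 0.9285^3) / (1 − 0.9285)] ≈ 12126.2707 billion.

₩12126 billion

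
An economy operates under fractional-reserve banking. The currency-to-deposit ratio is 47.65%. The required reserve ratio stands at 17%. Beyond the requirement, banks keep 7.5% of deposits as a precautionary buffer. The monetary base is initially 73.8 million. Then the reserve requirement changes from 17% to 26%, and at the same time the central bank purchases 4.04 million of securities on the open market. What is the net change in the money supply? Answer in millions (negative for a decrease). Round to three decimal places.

-9.399 million

Before: m₁ = (1 + 0.4765) / (0.17 + 0.075 + 0.4765) ≈ 2.046431, MB₁ = 73.8, so M₁ = 2.046431 × 73.8 ≈ 151.0266 million.
After: m₂ = (1 + 0.4765) / (0.26 + 0.075 + 0.4765) ≈ 1.819470, MB₂ = 73.8 + 4.04 = 77.84, so M₂ = 1.819470 × 77.84 ≈ 141.6275 million.
ΔM = M₂ − M₁ = 141.6275 − 151.0266 = -9.3991 million.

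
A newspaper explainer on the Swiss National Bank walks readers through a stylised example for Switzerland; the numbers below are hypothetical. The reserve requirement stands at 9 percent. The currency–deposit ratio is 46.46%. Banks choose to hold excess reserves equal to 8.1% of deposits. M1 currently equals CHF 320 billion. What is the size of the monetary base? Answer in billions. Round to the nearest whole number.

The money multiplier is m = (1 + c) / (rr + e + c) = (1 + 0.4646) / (0.09 + 0.081 + 0.4646) ≈ 2.3043.
MB = M / m = 320 / 2.3043 ≈ 138.8708 billion.

CHF 139 billion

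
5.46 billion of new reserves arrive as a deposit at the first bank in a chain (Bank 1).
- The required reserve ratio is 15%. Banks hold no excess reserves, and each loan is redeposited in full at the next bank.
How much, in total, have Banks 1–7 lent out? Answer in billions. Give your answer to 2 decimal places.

Bank i lends (1 − rr)^i of the original deposit: Bank 1 lends 5.46·0.8500 = 4.6410, Bank 2 lends 5.46·0.8500² ≈ 3.9448, and so on.
Summing a geometric series: total = 5.46·[0.8500·(1 − 0.8500^7) / (1 − 0.8500)] ≈ 21.0213 billion.

21.02 billion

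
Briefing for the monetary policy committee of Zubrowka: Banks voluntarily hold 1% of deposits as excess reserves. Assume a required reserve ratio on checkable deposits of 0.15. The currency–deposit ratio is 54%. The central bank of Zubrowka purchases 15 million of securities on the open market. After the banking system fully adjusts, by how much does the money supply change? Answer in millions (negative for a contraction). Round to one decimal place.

The money multiplier is m = (1 + c) / (rr + e + c) = (1 + 0.54) / (0.15 + 0.01 + 0.54) = 2.2.
The purchase adds 15 million of base, so ΔM = m × ΔMB = 2.2 × (+15) = 33 million.

33.0 million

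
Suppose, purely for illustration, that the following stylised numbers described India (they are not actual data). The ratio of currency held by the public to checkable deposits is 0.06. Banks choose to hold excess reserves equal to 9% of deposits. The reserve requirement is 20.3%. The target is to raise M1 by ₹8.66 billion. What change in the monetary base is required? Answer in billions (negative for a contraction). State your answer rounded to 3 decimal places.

₹2.884 billion

The money multiplier is m = (1 + c) / (rr + e + c) = (1 + 0.06) / (0.203 + 0.09 + 0.06) ≈ 3.00283.
ΔMB = ΔM / m = (+8.66) / 3.00283 ≈ 2.8839 billion.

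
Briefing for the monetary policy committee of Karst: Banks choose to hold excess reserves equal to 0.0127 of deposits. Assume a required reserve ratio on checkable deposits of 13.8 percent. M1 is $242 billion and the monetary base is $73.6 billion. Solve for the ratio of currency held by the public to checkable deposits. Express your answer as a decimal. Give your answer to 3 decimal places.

Using m = M/MB = 242/73.6 ≈ 3.288043. From m = (1 + c)/(c + rr + e), rearranging gives 1 + c = m·(c + rr + e), so c·(1 − m) = m·(rr + e) − 1.
Hence c = [m·(rr + e) − 1]/(1 − m) = [3.288043 × (0.138 + 0.0127) − 1] / (1 − 3.288043) ≈ 0.220491.

0.220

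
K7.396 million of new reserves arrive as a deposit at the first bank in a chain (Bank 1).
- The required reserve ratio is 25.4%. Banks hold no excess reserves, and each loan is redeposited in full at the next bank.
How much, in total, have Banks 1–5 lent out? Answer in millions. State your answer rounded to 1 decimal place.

K16.7 million

Bank i lends (1 − rr)^i of the original deposit: Bank 1 lends 7.396·0.7460 ≈ 5.5174, Bank 2 lends 7.396·0.7460² ≈ 4.1160, and so on.
Summing a geometric series: total = 7.396·[0.7460·(1 − 0.7460^5) / (1 − 0.7460)] ≈ 16.7034 million.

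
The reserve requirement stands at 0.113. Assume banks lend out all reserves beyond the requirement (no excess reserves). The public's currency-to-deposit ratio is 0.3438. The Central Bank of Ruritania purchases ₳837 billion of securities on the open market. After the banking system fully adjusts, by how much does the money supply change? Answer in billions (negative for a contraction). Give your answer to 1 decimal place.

₳2462.3 billion

The money multiplier is m = (1 + c) / (rr + c) = (1 + 0.3438) / (0.113 + 0.3438) ≈ 2.94177.
The purchase adds 837 billion of base, so ΔM = m × ΔMB = 2.94177 × (+837) ≈ 2462.2615 billion.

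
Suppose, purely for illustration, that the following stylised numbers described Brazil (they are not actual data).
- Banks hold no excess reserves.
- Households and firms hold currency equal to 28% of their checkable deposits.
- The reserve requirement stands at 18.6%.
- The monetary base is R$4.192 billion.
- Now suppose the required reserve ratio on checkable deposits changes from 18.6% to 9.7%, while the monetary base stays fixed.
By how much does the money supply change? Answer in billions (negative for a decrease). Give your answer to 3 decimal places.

R$2.718 billion

Initially m₁ = (1 + 0.28) / (0.186 + 0.28) ≈ 2.74678, so M₁ = 2.74678 × 4.192 ≈ 11.5145 billion.
After the change m₂ = (1 + 0.28) / (0.097 + 0.28) ≈ 3.39523, so M₂ = 3.39523 × 4.192 ≈ 14.2328 billion.
ΔM = M₂ − M₁ = 14.2328 − 11.5145 = 2.7183 billion.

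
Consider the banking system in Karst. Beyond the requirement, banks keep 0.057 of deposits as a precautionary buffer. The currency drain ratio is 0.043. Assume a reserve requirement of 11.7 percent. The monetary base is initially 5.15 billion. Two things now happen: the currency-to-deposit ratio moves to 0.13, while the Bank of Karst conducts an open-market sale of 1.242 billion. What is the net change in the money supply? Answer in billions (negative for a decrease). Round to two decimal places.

-10.23 billion

Before: m₁ = (1 + 0.043) / (0.117 + 0.057 + 0.043) ≈ 4.8065, MB₁ = 5.15, so M₁ = 4.8065 × 5.15 ≈ 24.7535 billion.
After: m₂ = (1 + 0.13) / (0.117 + 0.057 + 0.13) ≈ 3.7171, MB₂ = 5.15 − 1.242 = 3.908, so M₂ = 3.7171 × 3.908 ≈ 14.5264 billion.
ΔM = M₂ − M₁ = 14.5264 − 24.7535 = -10.2271 billion.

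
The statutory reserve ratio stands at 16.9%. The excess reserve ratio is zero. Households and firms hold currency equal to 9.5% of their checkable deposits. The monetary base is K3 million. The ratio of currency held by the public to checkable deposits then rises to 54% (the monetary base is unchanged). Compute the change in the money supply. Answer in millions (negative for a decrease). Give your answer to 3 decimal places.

-5.927 million

Initially m₁ = (1 + 0.095) / (0.169 + 0.095) ≈ 4.14773, so M₁ = 4.14773 × 3 ≈ 12.4432 million.
After the change m₂ = (1 + 0.54) / (0.169 + 0.54) ≈ 2.17207, so M₂ = 2.17207 × 3 ≈ 6.5162 million.
ΔM = M₂ − M₁ = 6.5162 − 12.4432 = -5.927 million.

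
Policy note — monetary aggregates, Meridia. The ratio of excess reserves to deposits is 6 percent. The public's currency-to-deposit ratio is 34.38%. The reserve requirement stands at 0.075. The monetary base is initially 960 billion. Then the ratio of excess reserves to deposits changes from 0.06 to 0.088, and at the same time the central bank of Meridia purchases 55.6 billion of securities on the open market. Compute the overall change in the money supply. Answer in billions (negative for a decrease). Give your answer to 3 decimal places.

Before: m₁ = (1 + 0.3438) / (0.075 + 0.06 + 0.3438) ≈ 2.8065998, MB₁ = 960, so M₁ = 2.8065998 × 960 ≈ 2694.3358 billion.
After: m₂ = (1 + 0.3438) / (0.075 + 0.088 + 0.3438) ≈ 2.6515391, MB₂ = 960 + 55.6 = 1015.6, so M₂ = 2.6515391 × 1015.6 ≈ 2692.9031 billion.
ΔM = M₂ − M₁ = 2692.9031 − 2694.3358 = -1.4327 billion.

-1.433 billion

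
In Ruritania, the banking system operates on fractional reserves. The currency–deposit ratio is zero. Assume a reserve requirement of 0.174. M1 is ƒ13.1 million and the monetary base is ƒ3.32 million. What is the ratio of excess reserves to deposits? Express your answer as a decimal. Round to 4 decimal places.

Using m = M/MB = 13.1/3.32 ≈ 3.945783. Since m = (1 + c)/(c + rr + e), the denominator satisfies c + rr + e = (1 + c)/m = (1 + 0) / 3.945783 ≈ 0.253435.
With c = 0 and rr = 0.174, the ratio of excess reserves to deposits is 0.253435 − 0 − 0.174 = 0.079435.

0.0794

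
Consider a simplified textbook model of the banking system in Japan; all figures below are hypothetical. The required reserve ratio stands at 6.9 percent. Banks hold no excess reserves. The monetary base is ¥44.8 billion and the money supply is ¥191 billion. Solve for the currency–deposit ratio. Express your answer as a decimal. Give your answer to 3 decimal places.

0.216

Using m = M/MB = 191/44.8 ≈ 4.263393. From m = (1 + c)/(c + rr + e), rearranging gives 1 + c = m·(c + rr + e), so c·(1 − m) = m·(rr + e) − 1.
Hence c = [m·(rr + e) − 1]/(1 − m) = [4.263393 × (0.069 + 0) − 1] / (1 − 4.263393) ≈ 0.216286.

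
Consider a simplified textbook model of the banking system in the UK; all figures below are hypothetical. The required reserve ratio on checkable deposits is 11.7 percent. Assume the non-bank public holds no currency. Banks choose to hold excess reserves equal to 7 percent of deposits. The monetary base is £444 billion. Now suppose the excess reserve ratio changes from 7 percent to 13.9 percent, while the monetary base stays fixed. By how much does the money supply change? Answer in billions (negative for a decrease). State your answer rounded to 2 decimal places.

Initially m₁ = 1 / (0.117 + 0.07) ≈ 5.347594, so M₁ = 5.347594 × 444 ≈ 2374.3317 billion.
After the change m₂ = 1 / (0.117 + 0.139) = 3.906250, so M₂ = 3.906250 × 444 = 1734.375 billion.
ΔM = M₂ − M₁ = 1734.375 − 2374.3317 = -639.9567 billion.

-639.96 billion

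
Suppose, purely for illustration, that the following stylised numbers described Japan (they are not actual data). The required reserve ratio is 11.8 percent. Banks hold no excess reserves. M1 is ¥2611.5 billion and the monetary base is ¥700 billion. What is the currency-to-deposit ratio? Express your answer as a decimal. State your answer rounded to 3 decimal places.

Using m = M/MB = 2611.5/700 ≈ 3.730714. From m = (1 + c)/(c + rr + e), rearranging gives 1 + c = m·(c + rr + e), so c·(1 − m) = m·(rr + e) − 1.
Hence c = [m·(rr + e) − 1]/(1 − m) = [3.730714 × (0.118 + 0) − 1] / (1 − 3.730714) ≈ 0.204992.

0.205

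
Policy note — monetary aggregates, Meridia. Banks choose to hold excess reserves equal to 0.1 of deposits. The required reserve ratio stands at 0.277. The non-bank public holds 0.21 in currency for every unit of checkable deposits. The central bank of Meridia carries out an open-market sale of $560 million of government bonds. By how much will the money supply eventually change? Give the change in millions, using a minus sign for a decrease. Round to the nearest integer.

The money multiplier is m = (1 + c) / (rr + e + c) = (1 + 0.21) / (0.277 + 0.1 + 0.21) ≈ 2.0613.
The sale removes 560 million of base, so ΔM = m × ΔMB = 2.0613 × (−560) = -1154.328 million.

-1154 million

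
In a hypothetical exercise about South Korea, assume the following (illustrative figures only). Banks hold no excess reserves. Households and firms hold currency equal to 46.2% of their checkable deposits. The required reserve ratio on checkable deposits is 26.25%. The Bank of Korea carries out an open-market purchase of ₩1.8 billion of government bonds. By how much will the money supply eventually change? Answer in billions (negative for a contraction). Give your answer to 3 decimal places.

₩3.632 billion

The money multiplier is m = (1 + c) / (rr + c) = (1 + 0.462) / (0.2625 + 0.462) ≈ 2.01794.
The purchase adds 1.8 billion of base, so ΔM = m × ΔMB = 2.01794 × (+1.8) ≈ 3.6323 billion.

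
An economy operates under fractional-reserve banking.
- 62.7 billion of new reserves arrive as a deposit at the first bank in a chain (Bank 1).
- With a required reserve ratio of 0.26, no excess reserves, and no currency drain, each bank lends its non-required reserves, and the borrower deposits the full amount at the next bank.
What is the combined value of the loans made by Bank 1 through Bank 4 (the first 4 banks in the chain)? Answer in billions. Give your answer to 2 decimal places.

124.94 billion

Bank i lends (1 − rr)^i of the original deposit: Bank 1 lends 62.7·0.7400 = 46.3980, Bank 2 lends 62.7·0.7400² ≈ 34.3345, and so on.
Summing a geometric series: total = 62.7·[0.7400·(1 − 0.7400^4) / (1 − 0.7400)] ≈ 124.9416 billion.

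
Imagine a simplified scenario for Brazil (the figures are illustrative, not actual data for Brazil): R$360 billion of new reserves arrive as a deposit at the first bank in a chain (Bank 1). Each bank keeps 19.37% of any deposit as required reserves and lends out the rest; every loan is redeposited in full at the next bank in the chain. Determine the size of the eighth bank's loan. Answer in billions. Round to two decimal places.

R$64.31 billion

Each bank lends a fraction (1 − rr) = 0.8063 of the deposit it receives, so Bank 8 receives 360·0.8063^7 and lends 360·0.8063^8 ≈ 64.3096 billion.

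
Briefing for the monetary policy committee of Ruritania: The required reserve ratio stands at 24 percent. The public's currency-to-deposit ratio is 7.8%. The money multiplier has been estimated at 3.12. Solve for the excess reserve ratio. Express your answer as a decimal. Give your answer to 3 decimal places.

Using m = 3.12. Since m = (1 + c)/(c + rr + e), the denominator satisfies c + rr + e = (1 + c)/m = (1 + 0.078) / 3.12 ≈ 0.345513.
With c = 0.078 and rr = 0.24, the excess reserve ratio is 0.345513 − 0.078 − 0.24 = 0.027513.

0.028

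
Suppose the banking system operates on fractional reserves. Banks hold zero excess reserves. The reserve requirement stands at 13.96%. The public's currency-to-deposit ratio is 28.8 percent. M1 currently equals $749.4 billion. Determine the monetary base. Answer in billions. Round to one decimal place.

$248.8 billion

The money multiplier is m = (1 + c) / (rr + c) = (1 + 0.288) / (0.1396 + 0.288) ≈ 3.01216.
MB = M / m = 749.4 / 3.01216 ≈ 248.7916 billion.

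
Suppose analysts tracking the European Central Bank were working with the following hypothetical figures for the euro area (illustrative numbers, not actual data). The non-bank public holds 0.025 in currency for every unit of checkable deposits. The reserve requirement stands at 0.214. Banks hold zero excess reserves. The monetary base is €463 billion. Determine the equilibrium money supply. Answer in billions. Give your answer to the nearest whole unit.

€1986 billion

The money multiplier is m = (1 + c) / (rr + c) = (1 + 0.025) / (0.214 + 0.025) ≈ 4.2887.
So M = m × MB = 4.2887 × 463 = 1985.6681 billion.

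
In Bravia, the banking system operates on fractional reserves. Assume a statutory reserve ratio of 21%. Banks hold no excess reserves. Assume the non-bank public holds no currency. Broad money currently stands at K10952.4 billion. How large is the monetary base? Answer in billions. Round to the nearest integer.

K2300 billion

With no currency drain and no excess reserves, the money multiplier is m = 1/rr = 1/0.21 ≈ 4.761905.
The monetary base is MB = M / m = 10952.4 / 4.761905 ≈ 2300.0039 billion.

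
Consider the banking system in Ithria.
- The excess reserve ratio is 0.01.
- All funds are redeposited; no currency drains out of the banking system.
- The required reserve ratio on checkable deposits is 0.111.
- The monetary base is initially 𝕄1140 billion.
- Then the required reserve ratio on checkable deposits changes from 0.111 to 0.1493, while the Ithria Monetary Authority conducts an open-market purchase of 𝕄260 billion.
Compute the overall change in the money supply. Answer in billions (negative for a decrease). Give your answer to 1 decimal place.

-633.0 billion

Before: m₁ = 1 / (0.111 + 0.01) ≈ 8.264463, MB₁ = 1140, so M₁ = 8.264463 × 1140 ≈ 9421.4878 billion.
After: m₂ = 1 / (0.1493 + 0.01) ≈ 6.277464, MB₂ = 1140 + 260 = 1400, so M₂ = 6.277464 × 1400 = 8788.4496 billion.
ΔM = M₂ − M₁ = 8788.4496 − 9421.4878 = -633.0382 billion.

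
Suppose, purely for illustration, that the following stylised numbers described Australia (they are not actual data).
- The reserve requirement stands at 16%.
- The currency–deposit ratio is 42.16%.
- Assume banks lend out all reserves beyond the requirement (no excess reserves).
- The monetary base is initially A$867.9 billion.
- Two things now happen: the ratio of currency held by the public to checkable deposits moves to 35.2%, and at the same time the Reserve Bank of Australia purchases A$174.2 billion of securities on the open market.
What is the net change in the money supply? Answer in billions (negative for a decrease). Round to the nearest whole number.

Before: m₁ = (1 + 0.4216) / (0.16 + 0.4216) ≈ 2.44429, MB₁ = 867.9, so M₁ = 2.44429 × 867.9 ≈ 2121.3993 billion.
After: m₂ = (1 + 0.352) / (0.16 + 0.352) ≈ 2.64062, MB₂ = 867.9 + 174.2 = 1042.1, so M₂ = 2.64062 × 1042.1 ≈ 2751.7901 billion.
ΔM = M₂ − M₁ = 2751.7901 − 2121.3993 = 630.3908 billion.

A$630 billion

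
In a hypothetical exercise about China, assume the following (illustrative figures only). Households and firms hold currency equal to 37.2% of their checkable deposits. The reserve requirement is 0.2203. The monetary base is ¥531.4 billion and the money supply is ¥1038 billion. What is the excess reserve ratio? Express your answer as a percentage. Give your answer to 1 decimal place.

Using m = M/MB = 1038/531.4 ≈ 1.953331. Since m = (1 + c)/(c + rr + e), the denominator satisfies c + rr + e = (1 + c)/m = (1 + 0.372) / 1.953331 ≈ 0.702390.
With c = 0.372 and rr = 0.2203, the excess reserve ratio is 0.702390 − 0.372 − 0.2203 = 0.11009.

11.0%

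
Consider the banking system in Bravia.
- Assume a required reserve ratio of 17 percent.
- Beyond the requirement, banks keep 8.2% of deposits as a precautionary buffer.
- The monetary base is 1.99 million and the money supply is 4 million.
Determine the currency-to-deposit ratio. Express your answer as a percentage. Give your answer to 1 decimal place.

Using m = M/MB = 4/1.99 ≈ 2.010050. From m = (1 + c)/(c + rr + e), rearranging gives 1 + c = m·(c + rr + e), so c·(1 − m) = m·(rr + e) − 1.
Hence c = [m·(rr + e) − 1]/(1 − m) = [2.010050 × (0.17 + 0.082) − 1] / (1 − 2.010050) ≈ 0.488557.

48.9%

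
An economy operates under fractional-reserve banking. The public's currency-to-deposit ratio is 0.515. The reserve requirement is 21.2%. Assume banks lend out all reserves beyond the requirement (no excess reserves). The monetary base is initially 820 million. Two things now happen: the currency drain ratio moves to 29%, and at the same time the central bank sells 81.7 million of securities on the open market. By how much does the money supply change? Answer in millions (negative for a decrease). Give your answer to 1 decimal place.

Before: m₁ = (1 + 0.515) / (0.212 + 0.515) ≈ 2.08391, MB₁ = 820, so M₁ = 2.08391 × 820 = 1708.8062 million.
After: m₂ = (1 + 0.29) / (0.212 + 0.29) ≈ 2.56972, MB₂ = 820 − 81.7 = 738.3, so M₂ = 2.56972 × 738.3 ≈ 1897.2243 million.
ΔM = M₂ − M₁ = 1897.2243 − 1708.8062 = 188.4181 million.

188.4 million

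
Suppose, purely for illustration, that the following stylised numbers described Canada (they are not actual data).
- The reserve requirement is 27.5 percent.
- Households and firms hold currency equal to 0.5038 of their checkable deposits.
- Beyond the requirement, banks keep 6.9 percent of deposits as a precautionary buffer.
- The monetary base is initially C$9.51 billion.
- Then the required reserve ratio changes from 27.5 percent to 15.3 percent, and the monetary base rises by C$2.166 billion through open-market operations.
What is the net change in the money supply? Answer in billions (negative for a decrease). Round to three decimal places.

Before: m₁ = (1 + 0.5038) / (0.275 + 0.069 + 0.5038) ≈ 1.773767, MB₁ = 9.51, so M₁ = 1.773767 × 9.51 ≈ 16.8685 billion.
After: m₂ = (1 + 0.5038) / (0.153 + 0.069 + 0.5038) ≈ 2.071921, MB₂ = 9.51 + 2.166 = 11.676, so M₂ = 2.071921 × 11.676 ≈ 24.1917 billion.
ΔM = M₂ − M₁ = 24.1917 − 16.8685 = 7.3232 billion.

C$7.323 billion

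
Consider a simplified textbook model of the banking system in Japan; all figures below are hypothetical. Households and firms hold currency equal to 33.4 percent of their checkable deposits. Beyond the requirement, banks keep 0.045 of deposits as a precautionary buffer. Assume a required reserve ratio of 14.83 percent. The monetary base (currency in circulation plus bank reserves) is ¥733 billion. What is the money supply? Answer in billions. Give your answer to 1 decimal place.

¥1854.4 billion

The money multiplier is m = (1 + c) / (rr + e + c) = (1 + 0.334) / (0.1483 + 0.045 + 0.334) ≈ 2.52987.
So M = m × MB = 2.52987 × 733 ≈ 1854.3947 billion.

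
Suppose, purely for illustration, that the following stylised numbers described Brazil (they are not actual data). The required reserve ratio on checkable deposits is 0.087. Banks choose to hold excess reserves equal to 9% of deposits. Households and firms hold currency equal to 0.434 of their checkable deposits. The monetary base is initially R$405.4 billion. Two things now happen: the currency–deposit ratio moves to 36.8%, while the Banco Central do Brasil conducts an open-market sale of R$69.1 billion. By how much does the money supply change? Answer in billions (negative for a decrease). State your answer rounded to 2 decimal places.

-107.32 billion

Before: m₁ = (1 + 0.434) / (0.087 + 0.09 + 0.434) ≈ 2.346972, MB₁ = 405.4, so M₁ = 2.346972 × 405.4 ≈ 951.4624 billion.
After: m₂ = (1 + 0.368) / (0.087 + 0.09 + 0.368) ≈ 2.510092, MB₂ = 405.4 − 69.1 = 336.3, so M₂ = 2.510092 × 336.3 ≈ 844.1439 billion.
ΔM = M₂ − M₁ = 844.1439 − 951.4624 = -107.3185 billion.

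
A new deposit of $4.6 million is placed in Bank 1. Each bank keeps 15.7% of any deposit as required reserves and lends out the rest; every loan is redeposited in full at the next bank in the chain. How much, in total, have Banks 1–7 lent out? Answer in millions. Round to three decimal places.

Bank i lends (1 − rr)^i of the original deposit: Bank 1 lends 4.6·0.8430 = 3.8778, Bank 2 lends 4.6·0.8430² ≈ 3.2690, and so on.
Summing a geometric series: total = 4.6·[0.8430·(1 − 0.8430^7) / (1 − 0.8430)] ≈ 17.2266 million.

$17.227 million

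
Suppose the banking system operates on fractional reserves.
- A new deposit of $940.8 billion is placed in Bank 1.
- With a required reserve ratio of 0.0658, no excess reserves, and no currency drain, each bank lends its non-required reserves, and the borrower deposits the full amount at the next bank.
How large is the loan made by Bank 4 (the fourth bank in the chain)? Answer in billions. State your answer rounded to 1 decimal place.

$716.6 billion

Each bank lends a fraction (1 − rr) = 0.9342 of the deposit it receives, so Bank 4 receives 940.8·0.9342^3 and lends 940.8·0.9342^4 ≈ 716.5669 billion.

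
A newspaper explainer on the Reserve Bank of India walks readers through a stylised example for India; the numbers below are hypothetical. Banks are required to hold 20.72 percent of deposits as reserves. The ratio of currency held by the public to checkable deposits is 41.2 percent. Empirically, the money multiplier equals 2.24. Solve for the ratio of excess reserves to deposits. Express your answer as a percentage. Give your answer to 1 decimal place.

Using m = 2.24. Since m = (1 + c)/(c + rr + e), the denominator satisfies c + rr + e = (1 + c)/m = (1 + 0.412) / 2.24 ≈ 0.630357.
With c = 0.412 and rr = 0.2072, the ratio of excess reserves to deposits is 0.630357 − 0.412 − 0.2072 = 0.011157.

1.1%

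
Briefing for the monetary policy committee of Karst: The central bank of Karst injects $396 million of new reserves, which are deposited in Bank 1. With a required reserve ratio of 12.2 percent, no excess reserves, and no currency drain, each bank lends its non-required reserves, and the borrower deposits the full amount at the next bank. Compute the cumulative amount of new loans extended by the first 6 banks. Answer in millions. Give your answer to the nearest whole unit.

Bank i lends (1 − rr)^i of the original deposit: Bank 1 lends 396·0.8780 = 347.6880, Bank 2 lends 396·0.8780² ≈ 305.2701, and so on.
Summing a geometric series: total = 396·[0.8780·(1 − 0.8780^6) / (1 − 0.8780)] ≈ 1544.3412 million.

$1544 million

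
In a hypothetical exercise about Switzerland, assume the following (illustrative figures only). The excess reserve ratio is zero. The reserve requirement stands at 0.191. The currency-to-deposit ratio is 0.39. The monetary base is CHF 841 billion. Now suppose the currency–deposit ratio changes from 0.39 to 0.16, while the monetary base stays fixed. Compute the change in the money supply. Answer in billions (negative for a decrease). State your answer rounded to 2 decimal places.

CHF 767.34 billion

Initially m₁ = (1 + 0.39) / (0.191 + 0.39) ≈ 2.392427, so M₁ = 2.392427 × 841 ≈ 2012.0311 billion.
After the change m₂ = (1 + 0.16) / (0.191 + 0.16) ≈ 3.304843, so M₂ = 3.304843 × 841 ≈ 2779.373 billion.
ΔM = M₂ − M₁ = 2779.373 − 2012.0311 = 767.3419 billion.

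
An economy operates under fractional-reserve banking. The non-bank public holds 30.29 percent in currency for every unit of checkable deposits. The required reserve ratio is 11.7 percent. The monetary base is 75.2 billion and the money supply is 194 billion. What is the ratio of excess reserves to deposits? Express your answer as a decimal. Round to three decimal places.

Using m = M/MB = 194/75.2 ≈ 2.579787. Since m = (1 + c)/(c + rr + e), the denominator satisfies c + rr + e = (1 + c)/m = (1 + 0.3029) / 2.579787 ≈ 0.505042.
With c = 0.3029 and rr = 0.117, the ratio of excess reserves to deposits is 0.505042 − 0.3029 − 0.117 = 0.085142.

0.085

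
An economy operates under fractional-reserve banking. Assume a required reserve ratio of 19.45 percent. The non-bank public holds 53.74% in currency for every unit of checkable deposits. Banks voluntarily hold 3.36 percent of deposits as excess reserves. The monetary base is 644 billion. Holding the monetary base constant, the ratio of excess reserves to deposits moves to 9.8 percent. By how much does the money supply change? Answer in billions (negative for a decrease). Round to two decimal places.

Initially m₁ = (1 + 0.5374) / (0.1945 + 0.0336 + 0.5374) ≈ 2.008361, so M₁ = 2.008361 × 644 ≈ 1293.3845 billion.
After the change m₂ = (1 + 0.5374) / (0.1945 + 0.098 + 0.5374) ≈ 1.852512, so M₂ = 1.852512 × 644 ≈ 1193.0177 billion.
ΔM = M₂ − M₁ = 1193.0177 − 1293.3845 = -100.3668 billion.

-100.37 billion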